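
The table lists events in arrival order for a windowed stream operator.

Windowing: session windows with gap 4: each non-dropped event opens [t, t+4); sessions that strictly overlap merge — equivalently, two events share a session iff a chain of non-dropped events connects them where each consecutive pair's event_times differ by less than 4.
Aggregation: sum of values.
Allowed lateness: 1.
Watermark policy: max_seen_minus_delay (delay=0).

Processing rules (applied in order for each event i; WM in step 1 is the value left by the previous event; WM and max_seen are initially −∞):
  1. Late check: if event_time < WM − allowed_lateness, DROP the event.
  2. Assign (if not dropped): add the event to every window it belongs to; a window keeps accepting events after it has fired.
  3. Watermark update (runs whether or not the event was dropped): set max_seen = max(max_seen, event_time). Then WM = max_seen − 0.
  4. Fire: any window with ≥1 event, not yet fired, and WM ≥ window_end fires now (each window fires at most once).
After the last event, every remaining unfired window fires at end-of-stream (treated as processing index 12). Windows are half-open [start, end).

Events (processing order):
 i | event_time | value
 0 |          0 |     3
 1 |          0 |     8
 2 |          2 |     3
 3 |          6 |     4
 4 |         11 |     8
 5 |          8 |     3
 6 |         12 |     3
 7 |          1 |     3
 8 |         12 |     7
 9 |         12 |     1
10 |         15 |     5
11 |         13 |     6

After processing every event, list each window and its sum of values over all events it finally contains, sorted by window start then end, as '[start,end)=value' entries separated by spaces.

[0,6)=14 [6,10)=4 [11,19)=24

i=0 t=0 v=3: → [0,4); WM=0
i=1 t=0 v=8: → [0,4); WM=0
i=2 t=2 v=3: → [0,6); WM=2
i=3 t=6 v=4: → [6,10); WM=6
i=4 t=11 v=8: → [11,15); WM=11
i=5 t=8 v=3: DROP (t<11-1); WM=11
i=6 t=12 v=3: → [11,16); WM=12
i=7 t=1 v=3: DROP (t<12-1); WM=12
i=8 t=12 v=7: → [11,16); WM=12
i=9 t=12 v=1: → [11,16); WM=12
i=10 t=15 v=5: → [11,19); WM=15
i=11 t=13 v=6: DROP (t<15-1); WM=15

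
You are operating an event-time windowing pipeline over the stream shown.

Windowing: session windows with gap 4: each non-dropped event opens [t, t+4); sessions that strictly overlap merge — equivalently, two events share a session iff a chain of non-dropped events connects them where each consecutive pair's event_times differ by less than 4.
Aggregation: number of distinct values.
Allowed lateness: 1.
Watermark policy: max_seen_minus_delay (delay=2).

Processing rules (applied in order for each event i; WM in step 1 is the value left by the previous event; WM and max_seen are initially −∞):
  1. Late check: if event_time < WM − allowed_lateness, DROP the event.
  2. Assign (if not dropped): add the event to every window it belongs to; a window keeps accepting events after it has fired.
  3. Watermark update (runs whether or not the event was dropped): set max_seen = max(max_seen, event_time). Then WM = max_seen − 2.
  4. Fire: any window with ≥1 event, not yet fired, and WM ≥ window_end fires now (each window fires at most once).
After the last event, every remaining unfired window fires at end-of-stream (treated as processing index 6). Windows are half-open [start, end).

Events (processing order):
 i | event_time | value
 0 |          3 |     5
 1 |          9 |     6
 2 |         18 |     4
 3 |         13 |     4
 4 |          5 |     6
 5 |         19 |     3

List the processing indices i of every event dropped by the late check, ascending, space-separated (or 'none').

i=0 t=3 v=5: → [3,7); WM=1
i=1 t=9 v=6: → [9,13); WM=7
i=2 t=18 v=4: → [18,22); WM=16
i=3 t=13 v=4: DROP (t<16-1); WM=16
i=4 t=5 v=6: DROP (t<16-1); WM=16
i=5 t=19 v=3: → [18,23); WM=17

3 4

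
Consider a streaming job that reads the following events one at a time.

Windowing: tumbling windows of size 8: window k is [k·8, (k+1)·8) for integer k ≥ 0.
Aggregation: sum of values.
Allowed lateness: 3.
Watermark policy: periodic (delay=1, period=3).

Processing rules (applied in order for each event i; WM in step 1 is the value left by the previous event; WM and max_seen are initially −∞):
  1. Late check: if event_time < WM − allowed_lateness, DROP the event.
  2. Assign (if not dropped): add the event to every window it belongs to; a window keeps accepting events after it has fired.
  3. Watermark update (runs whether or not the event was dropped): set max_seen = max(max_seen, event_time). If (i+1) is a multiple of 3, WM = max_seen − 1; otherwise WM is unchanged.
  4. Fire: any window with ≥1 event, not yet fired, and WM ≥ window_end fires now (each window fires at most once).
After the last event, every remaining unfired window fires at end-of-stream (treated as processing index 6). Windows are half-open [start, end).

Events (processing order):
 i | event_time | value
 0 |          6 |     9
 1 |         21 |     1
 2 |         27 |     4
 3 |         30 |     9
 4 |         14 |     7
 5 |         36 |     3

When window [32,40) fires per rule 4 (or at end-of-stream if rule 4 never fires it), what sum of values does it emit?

i=0 t=6 v=9: → [0,8); WM=−∞
i=1 t=21 v=1: → [16,24); WM=−∞
i=2 t=27 v=4: → [24,32); WM=26; [0,8) fires=9 [16,24) fires=1
i=3 t=30 v=9: → [24,32); WM=26
i=4 t=14 v=7: DROP (t<26-3); WM=26
i=5 t=36 v=3: → [32,40); WM=35; [24,32) fires=13

3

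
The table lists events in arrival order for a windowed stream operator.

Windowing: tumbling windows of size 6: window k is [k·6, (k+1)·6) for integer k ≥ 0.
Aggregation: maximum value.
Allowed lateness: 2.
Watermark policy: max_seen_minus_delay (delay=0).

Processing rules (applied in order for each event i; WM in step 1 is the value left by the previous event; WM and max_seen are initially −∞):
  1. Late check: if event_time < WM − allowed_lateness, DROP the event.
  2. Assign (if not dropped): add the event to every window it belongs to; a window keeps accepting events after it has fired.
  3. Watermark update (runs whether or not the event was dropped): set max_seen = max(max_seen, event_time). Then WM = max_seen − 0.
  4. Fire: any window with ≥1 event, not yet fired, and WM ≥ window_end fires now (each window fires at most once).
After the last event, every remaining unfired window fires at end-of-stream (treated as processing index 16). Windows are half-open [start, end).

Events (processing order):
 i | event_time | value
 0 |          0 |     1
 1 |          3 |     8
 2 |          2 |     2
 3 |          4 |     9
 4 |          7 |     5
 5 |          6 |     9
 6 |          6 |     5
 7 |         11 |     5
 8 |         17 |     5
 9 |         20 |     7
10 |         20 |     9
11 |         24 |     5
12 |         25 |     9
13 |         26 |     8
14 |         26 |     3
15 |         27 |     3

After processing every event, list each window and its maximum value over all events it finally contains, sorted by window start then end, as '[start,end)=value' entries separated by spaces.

i=0 t=0 v=1: → [0,6); WM=0
i=1 t=3 v=8: → [0,6); WM=3
i=2 t=2 v=2: → [0,6); WM=3
i=3 t=4 v=9: → [0,6); WM=4
i=4 t=7 v=5: → [6,12); WM=7; [0,6) fires=9
i=5 t=6 v=9: → [6,12); WM=7
i=6 t=6 v=5: → [6,12); WM=7
i=7 t=11 v=5: → [6,12); WM=11
i=8 t=17 v=5: → [12,18); WM=17; [6,12) fires=9
i=9 t=20 v=7: → [18,24); WM=20; [12,18) fires=5
i=10 t=20 v=9: → [18,24); WM=20
i=11 t=24 v=5: → [24,30); WM=24; [18,24) fires=9
i=12 t=25 v=9: → [24,30); WM=25
i=13 t=26 v=8: → [24,30); WM=26
i=14 t=26 v=3: → [24,30); WM=26
i=15 t=27 v=3: → [24,30); WM=27

[0,6)=9 [6,12)=9 [12,18)=5 [18,24)=9 [24,30)=9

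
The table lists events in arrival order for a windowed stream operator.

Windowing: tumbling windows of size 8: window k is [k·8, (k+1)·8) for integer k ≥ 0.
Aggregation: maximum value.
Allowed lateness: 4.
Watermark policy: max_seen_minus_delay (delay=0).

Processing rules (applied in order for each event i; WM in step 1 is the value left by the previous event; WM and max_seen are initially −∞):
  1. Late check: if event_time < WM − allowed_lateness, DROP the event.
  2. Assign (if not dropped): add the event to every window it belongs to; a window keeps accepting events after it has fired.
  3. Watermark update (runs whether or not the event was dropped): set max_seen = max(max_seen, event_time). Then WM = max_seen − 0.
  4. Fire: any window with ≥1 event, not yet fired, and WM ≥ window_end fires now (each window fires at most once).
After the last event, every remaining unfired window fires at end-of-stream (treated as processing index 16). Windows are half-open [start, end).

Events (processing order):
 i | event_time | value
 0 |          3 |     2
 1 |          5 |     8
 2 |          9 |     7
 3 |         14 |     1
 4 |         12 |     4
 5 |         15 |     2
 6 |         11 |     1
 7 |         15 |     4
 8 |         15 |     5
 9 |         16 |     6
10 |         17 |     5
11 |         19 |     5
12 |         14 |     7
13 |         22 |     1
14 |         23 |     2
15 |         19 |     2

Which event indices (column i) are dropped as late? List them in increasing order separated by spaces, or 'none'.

12

i=0 t=3 v=2: → [0,8); WM=3
i=1 t=5 v=8: → [0,8); WM=5
i=2 t=9 v=7: → [8,16); WM=9; [0,8) fires=8
i=3 t=14 v=1: → [8,16); WM=14
i=4 t=12 v=4: → [8,16); WM=14
i=5 t=15 v=2: → [8,16); WM=15
i=6 t=11 v=1: → [8,16); WM=15
i=7 t=15 v=4: → [8,16); WM=15
i=8 t=15 v=5: → [8,16); WM=15
i=9 t=16 v=6: → [16,24); WM=16; [8,16) fires=7
i=10 t=17 v=5: → [16,24); WM=17
i=11 t=19 v=5: → [16,24); WM=19
i=12 t=14 v=7: DROP (t<19-4); WM=19
i=13 t=22 v=1: → [16,24); WM=22
i=14 t=23 v=2: → [16,24); WM=23
i=15 t=19 v=2: → [16,24); WM=23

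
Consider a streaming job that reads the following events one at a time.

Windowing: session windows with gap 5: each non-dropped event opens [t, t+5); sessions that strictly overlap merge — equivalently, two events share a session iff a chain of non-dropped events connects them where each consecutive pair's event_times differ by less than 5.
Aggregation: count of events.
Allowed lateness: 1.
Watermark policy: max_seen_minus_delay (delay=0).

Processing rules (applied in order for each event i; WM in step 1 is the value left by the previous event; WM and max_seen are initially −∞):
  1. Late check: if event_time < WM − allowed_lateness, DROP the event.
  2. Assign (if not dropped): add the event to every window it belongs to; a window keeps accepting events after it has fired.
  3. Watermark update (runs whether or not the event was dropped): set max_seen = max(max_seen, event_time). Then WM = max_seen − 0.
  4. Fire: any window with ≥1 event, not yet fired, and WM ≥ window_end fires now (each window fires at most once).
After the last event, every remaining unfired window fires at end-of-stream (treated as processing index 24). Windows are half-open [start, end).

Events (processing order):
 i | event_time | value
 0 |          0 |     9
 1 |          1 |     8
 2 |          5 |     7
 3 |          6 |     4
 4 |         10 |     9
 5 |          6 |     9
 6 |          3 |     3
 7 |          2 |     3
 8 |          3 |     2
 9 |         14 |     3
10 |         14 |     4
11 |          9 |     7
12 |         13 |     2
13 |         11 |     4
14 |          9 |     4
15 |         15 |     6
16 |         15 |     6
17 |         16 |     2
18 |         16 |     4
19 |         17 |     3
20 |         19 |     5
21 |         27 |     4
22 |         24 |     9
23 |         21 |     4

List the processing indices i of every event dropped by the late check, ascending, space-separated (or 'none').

5 6 7 8 11 13 14 22 23

i=0 t=0 v=9: → [0,5); WM=0
i=1 t=1 v=8: → [0,6); WM=1
i=2 t=5 v=7: → [0,10); WM=5
i=3 t=6 v=4: → [0,11); WM=6
i=4 t=10 v=9: → [0,15); WM=10
i=5 t=6 v=9: DROP (t<10-1); WM=10
i=6 t=3 v=3: DROP (t<10-1); WM=10
i=7 t=2 v=3: DROP (t<10-1); WM=10
i=8 t=3 v=2: DROP (t<10-1); WM=10
i=9 t=14 v=3: → [0,19); WM=14
i=10 t=14 v=4: → [0,19); WM=14
i=11 t=9 v=7: DROP (t<14-1); WM=14
i=12 t=13 v=2: → [0,19); WM=14
i=13 t=11 v=4: DROP (t<14-1); WM=14
i=14 t=9 v=4: DROP (t<14-1); WM=14
i=15 t=15 v=6: → [0,20); WM=15
i=16 t=15 v=6: → [0,20); WM=15
i=17 t=16 v=2: → [0,21); WM=16
i=18 t=16 v=4: → [0,21); WM=16
i=19 t=17 v=3: → [0,22); WM=17
i=20 t=19 v=5: → [0,24); WM=19
i=21 t=27 v=4: → [27,32); WM=27
i=22 t=24 v=9: DROP (t<27-1); WM=27
i=23 t=21 v=4: DROP (t<27-1); WM=27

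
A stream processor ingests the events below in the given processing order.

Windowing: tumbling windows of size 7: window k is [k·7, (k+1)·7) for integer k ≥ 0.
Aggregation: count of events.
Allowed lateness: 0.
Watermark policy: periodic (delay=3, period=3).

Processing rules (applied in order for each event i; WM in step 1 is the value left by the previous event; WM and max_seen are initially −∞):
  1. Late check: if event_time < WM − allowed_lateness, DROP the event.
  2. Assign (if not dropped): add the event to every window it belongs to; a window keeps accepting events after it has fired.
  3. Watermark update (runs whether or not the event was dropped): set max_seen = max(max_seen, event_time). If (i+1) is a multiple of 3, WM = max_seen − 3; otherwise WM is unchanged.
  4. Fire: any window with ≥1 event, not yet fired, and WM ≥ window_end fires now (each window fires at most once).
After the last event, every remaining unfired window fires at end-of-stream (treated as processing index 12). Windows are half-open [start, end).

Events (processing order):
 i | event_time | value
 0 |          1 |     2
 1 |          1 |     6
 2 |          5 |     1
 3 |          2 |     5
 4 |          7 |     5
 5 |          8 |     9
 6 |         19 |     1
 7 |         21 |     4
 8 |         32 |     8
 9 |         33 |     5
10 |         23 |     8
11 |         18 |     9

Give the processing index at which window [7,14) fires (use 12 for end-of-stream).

8

i=0 t=1 v=2: → [0,7); WM=−∞
i=1 t=1 v=6: → [0,7); WM=−∞
i=2 t=5 v=1: → [0,7); WM=2
i=3 t=2 v=5: → [0,7); WM=2
i=4 t=7 v=5: → [7,14); WM=2
i=5 t=8 v=9: → [7,14); WM=5
i=6 t=19 v=1: → [14,21); WM=5
i=7 t=21 v=4: → [21,28); WM=5
i=8 t=32 v=8: → [28,35); WM=29; [0,7) fires=4 [7,14) fires=2 [14,21) fires=1 [21,28) fires=1
i=9 t=33 v=5: → [28,35); WM=29
i=10 t=23 v=8: DROP (t<29-0); WM=29
i=11 t=18 v=9: DROP (t<29-0); WM=30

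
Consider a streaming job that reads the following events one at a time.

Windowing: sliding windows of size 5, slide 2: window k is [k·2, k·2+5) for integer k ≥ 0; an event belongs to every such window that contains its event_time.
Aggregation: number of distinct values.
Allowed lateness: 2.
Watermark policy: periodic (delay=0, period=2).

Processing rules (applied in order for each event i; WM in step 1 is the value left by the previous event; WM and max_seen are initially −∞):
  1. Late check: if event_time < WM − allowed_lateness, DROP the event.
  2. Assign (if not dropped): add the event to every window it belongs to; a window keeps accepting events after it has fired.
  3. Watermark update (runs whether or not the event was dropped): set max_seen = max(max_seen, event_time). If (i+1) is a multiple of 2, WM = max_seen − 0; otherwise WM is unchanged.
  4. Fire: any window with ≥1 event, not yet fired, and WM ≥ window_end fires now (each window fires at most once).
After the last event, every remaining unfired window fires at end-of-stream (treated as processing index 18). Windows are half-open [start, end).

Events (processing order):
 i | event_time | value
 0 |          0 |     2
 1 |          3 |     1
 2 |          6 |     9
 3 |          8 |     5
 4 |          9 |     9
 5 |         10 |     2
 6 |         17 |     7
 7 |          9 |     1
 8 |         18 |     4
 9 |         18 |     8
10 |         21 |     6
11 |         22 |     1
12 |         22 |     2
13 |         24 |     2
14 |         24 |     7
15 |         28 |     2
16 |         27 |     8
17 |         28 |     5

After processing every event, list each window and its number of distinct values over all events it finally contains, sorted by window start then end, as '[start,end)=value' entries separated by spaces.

[0,5)=2 [2,7)=2 [4,9)=2 [6,11)=4 [8,13)=4 [10,15)=1 [14,19)=3 [16,21)=3 [18,23)=5 [20,25)=4 [22,27)=3 [24,29)=4 [26,31)=3 [28,33)=2

i=0 t=0 v=2: → [0,5); WM=−∞
i=1 t=3 v=1: → [2,7),[0,5); WM=3
i=2 t=6 v=9: → [6,11),[4,9),[2,7); WM=3
i=3 t=8 v=5: → [8,13),[6,11),[4,9); WM=8; [0,5) fires=2 [2,7) fires=2
i=4 t=9 v=9: → [8,13),[6,11); WM=8
i=5 t=10 v=2: → [10,15),[8,13),[6,11); WM=10; [4,9) fires=2
i=6 t=17 v=7: → [16,21),[14,19); WM=10
i=7 t=9 v=1: → [8,13),[6,11); WM=17; [6,11) fires=4 [8,13) fires=4 [10,15) fires=1
i=8 t=18 v=4: → [18,23),[16,21),[14,19); WM=17
i=9 t=18 v=8: → [18,23),[16,21),[14,19); WM=18
i=10 t=21 v=6: → [20,25),[18,23); WM=18
i=11 t=22 v=1: → [22,27),[20,25),[18,23); WM=22; [14,19) fires=3 [16,21) fires=3
i=12 t=22 v=2: → [22,27),[20,25),[18,23); WM=22
i=13 t=24 v=2: → [24,29),[22,27),[20,25); WM=24; [18,23) fires=5
i=14 t=24 v=7: → [24,29),[22,27),[20,25); WM=24
i=15 t=28 v=2: → [28,33),[26,31),[24,29); WM=28; [20,25) fires=4 [22,27) fires=3
i=16 t=27 v=8: → [26,31),[24,29); WM=28
i=17 t=28 v=5: → [28,33),[26,31),[24,29); WM=28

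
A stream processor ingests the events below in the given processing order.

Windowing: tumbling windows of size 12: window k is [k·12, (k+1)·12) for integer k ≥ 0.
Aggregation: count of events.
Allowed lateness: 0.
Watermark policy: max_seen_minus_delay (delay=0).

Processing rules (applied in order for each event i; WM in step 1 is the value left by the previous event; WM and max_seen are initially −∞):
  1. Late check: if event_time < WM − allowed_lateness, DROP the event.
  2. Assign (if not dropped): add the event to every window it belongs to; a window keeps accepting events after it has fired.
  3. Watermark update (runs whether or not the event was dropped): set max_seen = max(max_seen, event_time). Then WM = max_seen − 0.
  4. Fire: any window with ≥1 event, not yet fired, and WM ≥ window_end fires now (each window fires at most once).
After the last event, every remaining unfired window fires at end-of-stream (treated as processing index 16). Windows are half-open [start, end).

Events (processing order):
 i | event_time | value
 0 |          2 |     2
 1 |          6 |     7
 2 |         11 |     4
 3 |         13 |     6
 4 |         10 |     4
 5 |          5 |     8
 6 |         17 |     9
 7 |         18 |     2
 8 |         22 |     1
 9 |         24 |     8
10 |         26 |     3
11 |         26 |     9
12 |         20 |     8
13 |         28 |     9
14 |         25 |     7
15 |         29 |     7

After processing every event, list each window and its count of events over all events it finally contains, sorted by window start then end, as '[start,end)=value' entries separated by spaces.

[0,12)=3 [12,24)=4 [24,36)=5

i=0 t=2 v=2: → [0,12); WM=2
i=1 t=6 v=7: → [0,12); WM=6
i=2 t=11 v=4: → [0,12); WM=11
i=3 t=13 v=6: → [12,24); WM=13; [0,12) fires=3
i=4 t=10 v=4: DROP (t<13-0); WM=13
i=5 t=5 v=8: DROP (t<13-0); WM=13
i=6 t=17 v=9: → [12,24); WM=17
i=7 t=18 v=2: → [12,24); WM=18
i=8 t=22 v=1: → [12,24); WM=22
i=9 t=24 v=8: → [24,36); WM=24; [12,24) fires=4
i=10 t=26 v=3: → [24,36); WM=26
i=11 t=26 v=9: → [24,36); WM=26
i=12 t=20 v=8: DROP (t<26-0); WM=26
i=13 t=28 v=9: → [24,36); WM=28
i=14 t=25 v=7: DROP (t<28-0); WM=28
i=15 t=29 v=7: → [24,36); WM=29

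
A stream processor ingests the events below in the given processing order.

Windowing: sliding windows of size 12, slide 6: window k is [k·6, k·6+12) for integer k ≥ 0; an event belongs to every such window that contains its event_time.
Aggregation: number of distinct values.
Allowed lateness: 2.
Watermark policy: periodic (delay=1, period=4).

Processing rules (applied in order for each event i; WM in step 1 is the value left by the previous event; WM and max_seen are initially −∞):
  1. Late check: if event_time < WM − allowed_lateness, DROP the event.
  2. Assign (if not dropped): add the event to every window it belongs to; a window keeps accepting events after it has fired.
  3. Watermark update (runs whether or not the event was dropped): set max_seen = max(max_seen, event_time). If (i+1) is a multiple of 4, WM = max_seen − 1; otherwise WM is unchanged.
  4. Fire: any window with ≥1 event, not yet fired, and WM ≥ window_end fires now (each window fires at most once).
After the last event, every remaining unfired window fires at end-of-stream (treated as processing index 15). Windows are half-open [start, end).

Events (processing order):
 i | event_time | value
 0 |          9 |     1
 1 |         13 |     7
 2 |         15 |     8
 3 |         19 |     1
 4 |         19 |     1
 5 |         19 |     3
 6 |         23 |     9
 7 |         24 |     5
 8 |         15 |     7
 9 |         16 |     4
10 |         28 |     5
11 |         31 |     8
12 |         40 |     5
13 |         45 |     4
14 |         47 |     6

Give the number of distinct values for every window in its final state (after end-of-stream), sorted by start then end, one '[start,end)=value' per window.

[0,12)=1 [6,18)=3 [12,24)=5 [18,30)=4 [24,36)=2 [30,42)=2 [36,48)=3 [42,54)=2

i=0 t=9 v=1: → [6,18),[0,12); WM=−∞
i=1 t=13 v=7: → [12,24),[6,18); WM=−∞
i=2 t=15 v=8: → [12,24),[6,18); WM=−∞
i=3 t=19 v=1: → [18,30),[12,24); WM=18; [0,12) fires=1 [6,18) fires=3
i=4 t=19 v=1: → [18,30),[12,24); WM=18
i=5 t=19 v=3: → [18,30),[12,24); WM=18
i=6 t=23 v=9: → [18,30),[12,24); WM=18
i=7 t=24 v=5: → [24,36),[18,30); WM=23
i=8 t=15 v=7: DROP (t<23-2); WM=23
i=9 t=16 v=4: DROP (t<23-2); WM=23
i=10 t=28 v=5: → [24,36),[18,30); WM=23
i=11 t=31 v=8: → [30,42),[24,36); WM=30; [12,24) fires=5 [18,30) fires=4
i=12 t=40 v=5: → [36,48),[30,42); WM=30
i=13 t=45 v=4: → [42,54),[36,48); WM=30
i=14 t=47 v=6: → [42,54),[36,48); WM=30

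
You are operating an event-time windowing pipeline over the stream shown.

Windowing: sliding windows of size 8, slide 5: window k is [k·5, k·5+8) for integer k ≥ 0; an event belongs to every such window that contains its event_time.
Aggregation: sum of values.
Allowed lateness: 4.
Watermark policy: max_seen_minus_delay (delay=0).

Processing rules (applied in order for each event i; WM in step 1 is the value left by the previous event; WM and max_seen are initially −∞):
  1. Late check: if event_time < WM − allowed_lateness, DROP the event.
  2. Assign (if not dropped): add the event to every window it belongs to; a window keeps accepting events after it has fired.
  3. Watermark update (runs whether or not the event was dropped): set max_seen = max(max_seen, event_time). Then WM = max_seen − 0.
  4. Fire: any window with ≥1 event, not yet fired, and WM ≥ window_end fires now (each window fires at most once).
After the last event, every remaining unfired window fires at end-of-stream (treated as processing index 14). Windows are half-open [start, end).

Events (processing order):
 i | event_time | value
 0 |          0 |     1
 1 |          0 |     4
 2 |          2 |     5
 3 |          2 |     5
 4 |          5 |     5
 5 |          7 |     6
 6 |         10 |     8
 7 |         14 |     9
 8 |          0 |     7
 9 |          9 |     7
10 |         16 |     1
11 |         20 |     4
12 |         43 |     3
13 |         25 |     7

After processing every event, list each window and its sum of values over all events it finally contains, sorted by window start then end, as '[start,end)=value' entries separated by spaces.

i=0 t=0 v=1: → [0,8); WM=0
i=1 t=0 v=4: → [0,8); WM=0
i=2 t=2 v=5: → [0,8); WM=2
i=3 t=2 v=5: → [0,8); WM=2
i=4 t=5 v=5: → [5,13),[0,8); WM=5
i=5 t=7 v=6: → [5,13),[0,8); WM=7
i=6 t=10 v=8: → [10,18),[5,13); WM=10; [0,8) fires=26
i=7 t=14 v=9: → [10,18); WM=14; [5,13) fires=19
i=8 t=0 v=7: DROP (t<14-4); WM=14
i=9 t=9 v=7: DROP (t<14-4); WM=14
i=10 t=16 v=1: → [15,23),[10,18); WM=16
i=11 t=20 v=4: → [20,28),[15,23); WM=20; [10,18) fires=18
i=12 t=43 v=3: → [40,48); WM=43; [15,23) fires=5 [20,28) fires=4
i=13 t=25 v=7: DROP (t<43-4); WM=43

[0,8)=26 [5,13)=19 [10,18)=18 [15,23)=5 [20,28)=4 [40,48)=3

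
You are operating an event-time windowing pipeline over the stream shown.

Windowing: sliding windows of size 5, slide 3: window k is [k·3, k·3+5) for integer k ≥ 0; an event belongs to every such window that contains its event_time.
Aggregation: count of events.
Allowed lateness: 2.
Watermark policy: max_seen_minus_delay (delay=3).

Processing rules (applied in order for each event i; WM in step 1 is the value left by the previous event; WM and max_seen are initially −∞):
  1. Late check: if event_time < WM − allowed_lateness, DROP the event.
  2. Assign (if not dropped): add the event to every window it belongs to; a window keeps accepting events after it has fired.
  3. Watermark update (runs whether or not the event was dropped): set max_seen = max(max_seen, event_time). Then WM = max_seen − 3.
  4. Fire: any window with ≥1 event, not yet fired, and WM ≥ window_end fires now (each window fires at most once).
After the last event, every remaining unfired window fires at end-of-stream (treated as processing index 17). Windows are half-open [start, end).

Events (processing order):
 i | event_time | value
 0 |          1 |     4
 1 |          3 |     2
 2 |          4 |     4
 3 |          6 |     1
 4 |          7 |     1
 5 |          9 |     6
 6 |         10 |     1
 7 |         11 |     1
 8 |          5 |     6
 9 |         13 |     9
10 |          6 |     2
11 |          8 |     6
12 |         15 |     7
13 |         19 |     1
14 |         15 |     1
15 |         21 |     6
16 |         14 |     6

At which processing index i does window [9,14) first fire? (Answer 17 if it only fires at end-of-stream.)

i=0 t=1 v=4: → [0,5); WM=-2
i=1 t=3 v=2: → [3,8),[0,5); WM=0
i=2 t=4 v=4: → [3,8),[0,5); WM=1
i=3 t=6 v=1: → [6,11),[3,8); WM=3
i=4 t=7 v=1: → [6,11),[3,8); WM=4
i=5 t=9 v=6: → [9,14),[6,11); WM=6; [0,5) fires=3
i=6 t=10 v=1: → [9,14),[6,11); WM=7
i=7 t=11 v=1: → [9,14); WM=8; [3,8) fires=4
i=8 t=5 v=6: DROP (t<8-2); WM=8
i=9 t=13 v=9: → [12,17),[9,14); WM=10
i=10 t=6 v=2: DROP (t<10-2); WM=10
i=11 t=8 v=6: → [6,11); WM=10
i=12 t=15 v=7: → [15,20),[12,17); WM=12; [6,11) fires=5
i=13 t=19 v=1: → [18,23),[15,20); WM=16; [9,14) fires=4
i=14 t=15 v=1: → [15,20),[12,17); WM=16
i=15 t=21 v=6: → [21,26),[18,23); WM=18; [12,17) fires=3
i=16 t=14 v=6: DROP (t<18-2); WM=18

13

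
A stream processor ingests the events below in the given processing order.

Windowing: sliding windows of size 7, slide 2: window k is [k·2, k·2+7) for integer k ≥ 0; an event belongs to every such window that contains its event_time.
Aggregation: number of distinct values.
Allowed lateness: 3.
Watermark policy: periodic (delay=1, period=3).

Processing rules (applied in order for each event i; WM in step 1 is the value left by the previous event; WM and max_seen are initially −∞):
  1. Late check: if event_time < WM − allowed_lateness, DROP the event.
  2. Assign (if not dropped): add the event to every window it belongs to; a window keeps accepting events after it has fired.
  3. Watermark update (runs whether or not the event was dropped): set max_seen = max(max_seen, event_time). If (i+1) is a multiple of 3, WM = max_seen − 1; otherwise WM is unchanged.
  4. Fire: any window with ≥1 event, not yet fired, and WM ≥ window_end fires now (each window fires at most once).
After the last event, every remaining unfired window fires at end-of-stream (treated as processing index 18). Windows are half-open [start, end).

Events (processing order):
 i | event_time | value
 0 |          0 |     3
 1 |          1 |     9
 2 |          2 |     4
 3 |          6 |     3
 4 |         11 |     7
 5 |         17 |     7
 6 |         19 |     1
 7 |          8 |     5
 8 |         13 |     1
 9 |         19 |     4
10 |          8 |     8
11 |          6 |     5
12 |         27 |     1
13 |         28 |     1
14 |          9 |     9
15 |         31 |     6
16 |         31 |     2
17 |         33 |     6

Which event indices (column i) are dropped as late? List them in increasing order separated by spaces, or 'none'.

i=0 t=0 v=3: → [0,7); WM=−∞
i=1 t=1 v=9: → [0,7); WM=−∞
i=2 t=2 v=4: → [2,9),[0,7); WM=1
i=3 t=6 v=3: → [6,13),[4,11),[2,9),[0,7); WM=1
i=4 t=11 v=7: → [10,17),[8,15),[6,13); WM=1
i=5 t=17 v=7: → [16,23),[14,21),[12,19); WM=16; [0,7) fires=3 [2,9) fires=2 [4,11) fires=1 [6,13) fires=2 [8,15) fires=1
i=6 t=19 v=1: → [18,25),[16,23),[14,21); WM=16
i=7 t=8 v=5: DROP (t<16-3); WM=16
i=8 t=13 v=1: → [12,19),[10,17),[8,15); WM=18; [10,17) fires=2
i=9 t=19 v=4: → [18,25),[16,23),[14,21); WM=18
i=10 t=8 v=8: DROP (t<18-3); WM=18
i=11 t=6 v=5: DROP (t<18-3); WM=18
i=12 t=27 v=1: → [26,33),[24,31),[22,29); WM=18
i=13 t=28 v=1: → [28,35),[26,33),[24,31),[22,29); WM=18
i=14 t=9 v=9: DROP (t<18-3); WM=27; [12,19) fires=2 [14,21) fires=3 [16,23) fires=3 [18,25) fires=2
i=15 t=31 v=6: → [30,37),[28,35),[26,33); WM=27
i=16 t=31 v=2: → [30,37),[28,35),[26,33); WM=27
i=17 t=33 v=6: → [32,39),[30,37),[28,35); WM=32; [22,29) fires=1 [24,31) fires=1

7 10 11 14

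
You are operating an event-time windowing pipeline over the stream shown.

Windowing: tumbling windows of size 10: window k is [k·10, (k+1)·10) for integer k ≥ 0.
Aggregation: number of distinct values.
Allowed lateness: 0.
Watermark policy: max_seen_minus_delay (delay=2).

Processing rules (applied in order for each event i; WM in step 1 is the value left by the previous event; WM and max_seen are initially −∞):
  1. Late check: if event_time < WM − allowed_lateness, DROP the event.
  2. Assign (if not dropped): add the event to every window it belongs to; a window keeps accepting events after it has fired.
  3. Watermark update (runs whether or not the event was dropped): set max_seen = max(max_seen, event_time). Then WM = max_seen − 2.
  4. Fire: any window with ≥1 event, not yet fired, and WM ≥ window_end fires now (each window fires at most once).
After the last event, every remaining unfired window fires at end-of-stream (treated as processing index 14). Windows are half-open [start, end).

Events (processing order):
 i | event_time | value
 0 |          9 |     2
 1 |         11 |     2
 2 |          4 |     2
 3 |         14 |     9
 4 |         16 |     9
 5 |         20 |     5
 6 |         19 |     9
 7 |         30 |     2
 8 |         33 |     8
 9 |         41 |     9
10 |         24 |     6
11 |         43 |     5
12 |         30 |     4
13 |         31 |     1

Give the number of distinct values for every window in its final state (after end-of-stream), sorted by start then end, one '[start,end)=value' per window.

i=0 t=9 v=2: → [0,10); WM=7
i=1 t=11 v=2: → [10,20); WM=9
i=2 t=4 v=2: DROP (t<9-0); WM=9
i=3 t=14 v=9: → [10,20); WM=12; [0,10) fires=1
i=4 t=16 v=9: → [10,20); WM=14
i=5 t=20 v=5: → [20,30); WM=18
i=6 t=19 v=9: → [10,20); WM=18
i=7 t=30 v=2: → [30,40); WM=28; [10,20) fires=2
i=8 t=33 v=8: → [30,40); WM=31; [20,30) fires=1
i=9 t=41 v=9: → [40,50); WM=39
i=10 t=24 v=6: DROP (t<39-0); WM=39
i=11 t=43 v=5: → [40,50); WM=41; [30,40) fires=2
i=12 t=30 v=4: DROP (t<41-0); WM=41
i=13 t=31 v=1: DROP (t<41-0); WM=41

[0,10)=1 [10,20)=2 [20,30)=1 [30,40)=2 [40,50)=2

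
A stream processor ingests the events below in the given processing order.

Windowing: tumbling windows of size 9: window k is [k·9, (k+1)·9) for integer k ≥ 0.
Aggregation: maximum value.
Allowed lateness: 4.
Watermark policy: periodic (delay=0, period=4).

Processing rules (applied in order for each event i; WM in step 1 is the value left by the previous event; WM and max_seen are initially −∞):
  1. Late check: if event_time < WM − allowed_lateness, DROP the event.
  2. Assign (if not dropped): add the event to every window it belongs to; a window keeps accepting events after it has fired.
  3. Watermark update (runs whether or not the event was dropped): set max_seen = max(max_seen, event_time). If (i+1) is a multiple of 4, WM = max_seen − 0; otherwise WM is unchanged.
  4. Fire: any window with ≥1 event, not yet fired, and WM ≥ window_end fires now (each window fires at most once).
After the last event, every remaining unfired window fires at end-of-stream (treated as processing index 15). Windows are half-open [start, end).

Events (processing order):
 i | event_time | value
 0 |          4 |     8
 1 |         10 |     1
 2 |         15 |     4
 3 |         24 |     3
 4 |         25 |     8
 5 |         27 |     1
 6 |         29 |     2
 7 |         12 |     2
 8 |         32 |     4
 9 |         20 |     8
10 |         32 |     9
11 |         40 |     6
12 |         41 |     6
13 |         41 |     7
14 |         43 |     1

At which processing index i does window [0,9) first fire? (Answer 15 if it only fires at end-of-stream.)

i=0 t=4 v=8: → [0,9); WM=−∞
i=1 t=10 v=1: → [9,18); WM=−∞
i=2 t=15 v=4: → [9,18); WM=−∞
i=3 t=24 v=3: → [18,27); WM=24; [0,9) fires=8 [9,18) fires=4
i=4 t=25 v=8: → [18,27); WM=24
i=5 t=27 v=1: → [27,36); WM=24
i=6 t=29 v=2: → [27,36); WM=24
i=7 t=12 v=2: DROP (t<24-4); WM=29; [18,27) fires=8
i=8 t=32 v=4: → [27,36); WM=29
i=9 t=20 v=8: DROP (t<29-4); WM=29
i=10 t=32 v=9: → [27,36); WM=29
i=11 t=40 v=6: → [36,45); WM=40; [27,36) fires=9
i=12 t=41 v=6: → [36,45); WM=40
i=13 t=41 v=7: → [36,45); WM=40
i=14 t=43 v=1: → [36,45); WM=40

3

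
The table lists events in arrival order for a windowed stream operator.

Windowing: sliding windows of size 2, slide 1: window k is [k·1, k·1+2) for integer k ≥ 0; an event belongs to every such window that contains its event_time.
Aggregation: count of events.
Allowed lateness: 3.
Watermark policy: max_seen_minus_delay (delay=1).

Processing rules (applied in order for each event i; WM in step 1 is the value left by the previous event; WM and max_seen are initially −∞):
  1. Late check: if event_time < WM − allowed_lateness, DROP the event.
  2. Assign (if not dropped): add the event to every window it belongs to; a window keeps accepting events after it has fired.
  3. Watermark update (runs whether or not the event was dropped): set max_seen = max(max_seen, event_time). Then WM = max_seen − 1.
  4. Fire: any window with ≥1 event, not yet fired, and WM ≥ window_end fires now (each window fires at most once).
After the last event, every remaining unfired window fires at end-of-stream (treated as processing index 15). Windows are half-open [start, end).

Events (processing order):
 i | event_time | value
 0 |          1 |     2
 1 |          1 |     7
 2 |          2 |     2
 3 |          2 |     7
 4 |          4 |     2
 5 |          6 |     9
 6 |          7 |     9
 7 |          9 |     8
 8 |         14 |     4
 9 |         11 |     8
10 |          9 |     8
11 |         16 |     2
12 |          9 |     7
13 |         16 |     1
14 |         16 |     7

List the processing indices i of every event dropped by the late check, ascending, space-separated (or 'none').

10 12

i=0 t=1 v=2: → [1,3),[0,2); WM=0
i=1 t=1 v=7: → [1,3),[0,2); WM=0
i=2 t=2 v=2: → [2,4),[1,3); WM=1
i=3 t=2 v=7: → [2,4),[1,3); WM=1
i=4 t=4 v=2: → [4,6),[3,5); WM=3; [0,2) fires=2 [1,3) fires=4
i=5 t=6 v=9: → [6,8),[5,7); WM=5; [2,4) fires=2 [3,5) fires=1
i=6 t=7 v=9: → [7,9),[6,8); WM=6; [4,6) fires=1
i=7 t=9 v=8: → [9,11),[8,10); WM=8; [5,7) fires=1 [6,8) fires=2
i=8 t=14 v=4: → [14,16),[13,15); WM=13; [7,9) fires=1 [8,10) fires=1 [9,11) fires=1
i=9 t=11 v=8: → [11,13),[10,12); WM=13; [10,12) fires=1 [11,13) fires=1
i=10 t=9 v=8: DROP (t<13-3); WM=13
i=11 t=16 v=2: → [16,18),[15,17); WM=15; [13,15) fires=1
i=12 t=9 v=7: DROP (t<15-3); WM=15
i=13 t=16 v=1: → [16,18),[15,17); WM=15
i=14 t=16 v=7: → [16,18),[15,17); WM=15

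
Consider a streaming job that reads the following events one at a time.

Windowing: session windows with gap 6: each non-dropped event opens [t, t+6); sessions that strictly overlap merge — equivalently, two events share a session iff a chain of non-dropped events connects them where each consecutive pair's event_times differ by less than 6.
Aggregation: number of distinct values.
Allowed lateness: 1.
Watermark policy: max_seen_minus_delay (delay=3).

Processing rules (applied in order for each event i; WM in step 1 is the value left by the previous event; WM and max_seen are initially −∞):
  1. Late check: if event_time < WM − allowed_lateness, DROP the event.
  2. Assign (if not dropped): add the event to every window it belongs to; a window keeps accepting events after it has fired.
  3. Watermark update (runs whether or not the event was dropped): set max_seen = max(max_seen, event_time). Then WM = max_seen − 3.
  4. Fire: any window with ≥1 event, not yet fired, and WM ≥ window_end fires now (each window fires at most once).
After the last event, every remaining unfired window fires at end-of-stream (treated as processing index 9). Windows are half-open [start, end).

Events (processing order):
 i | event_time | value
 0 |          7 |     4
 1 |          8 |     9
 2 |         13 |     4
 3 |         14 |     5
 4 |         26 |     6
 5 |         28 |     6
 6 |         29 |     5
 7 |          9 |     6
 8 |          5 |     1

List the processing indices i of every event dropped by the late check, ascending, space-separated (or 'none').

7 8

i=0 t=7 v=4: → [7,13); WM=4
i=1 t=8 v=9: → [7,14); WM=5
i=2 t=13 v=4: → [7,19); WM=10
i=3 t=14 v=5: → [7,20); WM=11
i=4 t=26 v=6: → [26,32); WM=23
i=5 t=28 v=6: → [26,34); WM=25
i=6 t=29 v=5: → [26,35); WM=26
i=7 t=9 v=6: DROP (t<26-1); WM=26
i=8 t=5 v=1: DROP (t<26-1); WM=26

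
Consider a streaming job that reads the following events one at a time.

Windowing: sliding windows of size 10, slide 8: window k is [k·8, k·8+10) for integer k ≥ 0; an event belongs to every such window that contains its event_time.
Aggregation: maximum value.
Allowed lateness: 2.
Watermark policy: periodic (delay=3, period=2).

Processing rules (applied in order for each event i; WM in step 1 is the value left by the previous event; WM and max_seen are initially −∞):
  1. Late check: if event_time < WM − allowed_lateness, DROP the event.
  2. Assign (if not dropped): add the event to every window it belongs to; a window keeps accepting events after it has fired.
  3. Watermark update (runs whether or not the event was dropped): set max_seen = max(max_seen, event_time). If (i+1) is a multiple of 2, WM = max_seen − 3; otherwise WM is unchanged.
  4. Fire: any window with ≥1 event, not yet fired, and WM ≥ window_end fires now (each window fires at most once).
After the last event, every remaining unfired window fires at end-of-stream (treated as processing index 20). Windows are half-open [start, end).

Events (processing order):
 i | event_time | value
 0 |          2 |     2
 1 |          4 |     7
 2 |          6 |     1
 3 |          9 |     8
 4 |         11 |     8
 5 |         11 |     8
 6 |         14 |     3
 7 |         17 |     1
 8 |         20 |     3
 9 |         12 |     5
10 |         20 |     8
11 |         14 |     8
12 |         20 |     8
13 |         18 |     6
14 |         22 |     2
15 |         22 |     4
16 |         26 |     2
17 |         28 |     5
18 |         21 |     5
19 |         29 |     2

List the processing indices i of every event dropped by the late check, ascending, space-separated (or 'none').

11 18

i=0 t=2 v=2: → [0,10); WM=−∞
i=1 t=4 v=7: → [0,10); WM=1
i=2 t=6 v=1: → [0,10); WM=1
i=3 t=9 v=8: → [8,18),[0,10); WM=6
i=4 t=11 v=8: → [8,18); WM=6
i=5 t=11 v=8: → [8,18); WM=8
i=6 t=14 v=3: → [8,18); WM=8
i=7 t=17 v=1: → [16,26),[8,18); WM=14; [0,10) fires=8
i=8 t=20 v=3: → [16,26); WM=14
i=9 t=12 v=5: → [8,18); WM=17
i=10 t=20 v=8: → [16,26); WM=17
i=11 t=14 v=8: DROP (t<17-2); WM=17
i=12 t=20 v=8: → [16,26); WM=17
i=13 t=18 v=6: → [16,26); WM=17
i=14 t=22 v=2: → [16,26); WM=17
i=15 t=22 v=4: → [16,26); WM=19; [8,18) fires=8
i=16 t=26 v=2: → [24,34); WM=19
i=17 t=28 v=5: → [24,34); WM=25
i=18 t=21 v=5: DROP (t<25-2); WM=25
i=19 t=29 v=2: → [24,34); WM=26; [16,26) fires=8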